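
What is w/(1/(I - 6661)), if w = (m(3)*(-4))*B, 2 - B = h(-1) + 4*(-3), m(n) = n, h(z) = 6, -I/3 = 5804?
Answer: 2311008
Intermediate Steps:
I = -17412 (I = -3*5804 = -17412)
B = 8 (B = 2 - (6 + 4*(-3)) = 2 - (6 - 12) = 2 - 1*(-6) = 2 + 6 = 8)
w = -96 (w = (3*(-4))*8 = -12*8 = -96)
w/(1/(I - 6661)) = -96/1/(-17412 - 6661) = -96/1/(-24073) = -96/(-1/24073) = -24073*(-96) = 2311008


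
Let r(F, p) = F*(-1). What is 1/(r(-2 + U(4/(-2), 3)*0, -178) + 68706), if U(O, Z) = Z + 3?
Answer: 1/68708 ≈ 1.4554e-5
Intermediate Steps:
U(O, Z) = 3 + Z
r(F, p) = -F
1/(r(-2 + U(4/(-2), 3)*0, -178) + 68706) = 1/(-(-2 + (3 + 3)*0) + 68706) = 1/(-(-2 + 6*0) + 68706) = 1/(-(-2 + 0) + 68706) = 1/(-1*(-2) + 68706) = 1/(2 + 68706) = 1/68708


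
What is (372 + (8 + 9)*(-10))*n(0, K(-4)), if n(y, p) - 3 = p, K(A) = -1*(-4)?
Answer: 1414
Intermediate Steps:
K(A) = 4
n(y, p) = 3 + p
(372 + (8 + 9)*(-10))*n(0, K(-4)) = (372 + (8 + 9)*(-10))*(3 + 4) = (372 + 17*(-10))*7 = (372 - 170)*7 = 202*7 = 1414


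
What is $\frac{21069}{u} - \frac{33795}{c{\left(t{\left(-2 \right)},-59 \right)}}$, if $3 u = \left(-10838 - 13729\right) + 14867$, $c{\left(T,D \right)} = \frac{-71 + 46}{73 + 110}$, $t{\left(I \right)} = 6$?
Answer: $\frac{2399516973}{9700} \approx 2.4737 \cdot 10^{5}$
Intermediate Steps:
$c{\left(T,D \right)} = - \frac{25}{183}$
$u = - \frac{9700}{3}$ ($u = \frac{\left(-10838 - 13729\right) + 14867}{3} = \frac{-24567 + 14867}{3} = \frac{1}{3} \left(-9700\right) = - \frac{9700}{3} \approx -3233.3$)
$\frac{21069}{u} - \frac{33795}{c{\left(t{\left(-2 \right)},-59 \right)}} = \frac{21069}{- \frac{9700}{3}} - \frac{33795}{- \frac{25}{183}} = 21069 \left(- \frac{3}{9700}\right) - - \frac{1236897}{5} = - \frac{63207}{9700} + \frac{1236897}{5} = \frac{2399516973}{9700}$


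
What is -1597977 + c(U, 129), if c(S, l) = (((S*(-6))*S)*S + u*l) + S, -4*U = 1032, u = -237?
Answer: 101412264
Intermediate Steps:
U = -258 (U = -¼*1032 = -258)
c(S, l) = S - 237*l - 6*S³ (c(S, l) = (((S*(-6))*S)*S - 237*l) + S = (((-6*S)*S)*S - 237*l) + S = ((-6*S²)*S - 237*l) + S = (-6*S³ - 237*l) + S = (-237*l - 6*S³) + S = S - 237*l - 6*S³)
-1597977 + c(U, 129) = -1597977 + (-258 - 237*129 - 6*(-258)³) = -1597977 + (-258 - 30573 - 6*(-17173512)) = -1597977 + (-258 - 30573 + 103041072) = -1597977 + 103010241 = 101412264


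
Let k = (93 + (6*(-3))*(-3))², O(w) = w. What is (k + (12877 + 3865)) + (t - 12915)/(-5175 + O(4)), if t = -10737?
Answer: 198336673/5171 ≈ 38356.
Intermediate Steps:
k = 21609 (k = (93 - 18*(-3))² = (93 + 54)² = 147² = 21609)
(k + (12877 + 3865)) + (t - 12915)/(-5175 + O(4)) = (21609 + (12877 + 3865)) + (-10737 - 12915)/(-5175 + 4) = (21609 + 16742) - 23652/(-5171) = 38351 - 23652*(-1/5171) = 38351 + 23652/5171 = 198336673/5171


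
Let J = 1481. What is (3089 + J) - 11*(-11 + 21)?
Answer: 4460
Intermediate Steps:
(3089 + J) - 11*(-11 + 21) = (3089 + 1481) - 11*(-11 + 21) = 4570 - 11*10 = 4570 - 110 = 4460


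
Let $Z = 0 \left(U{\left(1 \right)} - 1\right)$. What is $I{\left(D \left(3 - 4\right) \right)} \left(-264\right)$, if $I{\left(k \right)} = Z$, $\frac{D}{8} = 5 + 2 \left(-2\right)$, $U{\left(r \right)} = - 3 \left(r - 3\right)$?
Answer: $0$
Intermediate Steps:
$U{\left(r \right)} = 9 - 3 r$ ($U{\left(r \right)} = - 3 \left(-3 + r\right) = 9 - 3 r$)
$D = 8$ ($D = 8 \left(5 + 2 \left(-2\right)\right) = 8 \left(5 - 4\right) = 8 \cdot 1 = 8$)
$Z = 0$ ($Z = 0 \left(\left(9 - 3\right) - 1\right) = 0 \left(6 - 1\right) = 0 \cdot 5 = 0$)
$I{\left(k \right)} = 0$
$I{\left(D \left(3 - 4\right) \right)} \left(-264\right) = 0 \left(-264\right) = 0$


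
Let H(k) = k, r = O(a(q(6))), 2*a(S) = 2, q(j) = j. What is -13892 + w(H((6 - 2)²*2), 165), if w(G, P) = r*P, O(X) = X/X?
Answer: -13727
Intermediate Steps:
a(S) = 1 (a(S) = (½)*2 = 1)
O(X) = 1
r = 1
w(G, P) = P (w(G, P) = 1*P = P)
-13892 + w(H((6 - 2)²*2), 165) = -13892 + 165 = -13727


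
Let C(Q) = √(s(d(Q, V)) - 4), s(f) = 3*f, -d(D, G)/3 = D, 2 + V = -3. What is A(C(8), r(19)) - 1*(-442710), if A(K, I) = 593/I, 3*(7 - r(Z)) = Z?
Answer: 887199/2 ≈ 4.4360e+5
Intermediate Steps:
V = -5 (V = -2 - 3 = -5)
r(Z) = 7 - Z/3
d(D, G) = -3*D
C(Q) = √(-4 - 9*Q) (C(Q) = √(3*(-3*Q) - 4) = √(-9*Q - 4) = √(-4 - 9*Q))
A(C(8), r(19)) - 1*(-442710) = 593/(7 - ⅓*19) - 1*(-442710) = 593/(7 - 19/3) + 442710 = 593/(⅔) + 442710 = 593*(3/2) + 442710 = 1779/2 + 442710 = 887199/2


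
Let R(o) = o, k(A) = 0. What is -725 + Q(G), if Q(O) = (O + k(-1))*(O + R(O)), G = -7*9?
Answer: 7213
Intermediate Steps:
G = -63
Q(O) = 2*O² (Q(O) = (O + 0)*(O + O) = O*(2*O) = 2*O²)
-725 + Q(G) = -725 + 2*(-63)² = -725 + 2*3969 = -725 + 7938 = 7213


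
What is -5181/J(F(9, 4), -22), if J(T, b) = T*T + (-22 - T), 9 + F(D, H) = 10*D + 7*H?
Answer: -5181/11750 ≈ -0.44094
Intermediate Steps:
F(D, H) = -9 + 7*H + 10*D (F(D, H) = -9 + (10*D + 7*H) = -9 + (7*H + 10*D) = -9 + 7*H + 10*D)
J(T, b) = -22 + T² - T (J(T, b) = T² + (-22 - T) = -22 + T² - T)
-5181/J(F(9, 4), -22) = -5181/(-22 + (-9 + 7*4 + 10*9)² - (-9 + 7*4 + 10*9)) = -5181/(-22 + (-9 + 28 + 90)² - (-9 + 28 + 90)) = -5181/(-22 + 109² - 1*109) = -5181/(-22 + 11881 - 109) = -5181/11750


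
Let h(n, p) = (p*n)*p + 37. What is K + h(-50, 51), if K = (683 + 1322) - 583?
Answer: -128591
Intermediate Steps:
K = 1422 (K = 2005 - 583 = 1422)
h(n, p) = 37 + n*p² (h(n, p) = (n*p)*p + 37 = n*p² + 37 = 37 + n*p²)
K + h(-50, 51) = 1422 + (37 - 50*51²) = 1422 + (37 - 50*2601) = 1422 + (37 - 130050) = 1422 - 130013 = -128591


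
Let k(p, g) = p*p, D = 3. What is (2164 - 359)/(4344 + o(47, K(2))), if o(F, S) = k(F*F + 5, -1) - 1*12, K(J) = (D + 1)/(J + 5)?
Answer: 1805/4906128 ≈ 0.00036791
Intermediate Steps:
K(J) = 4/(5 + J) (K(J) = (3 + 1)/(J + 5) = 4/(5 + J))
k(p, g) = p²
o(F, S) = -12 + (5 + F²)² (o(F, S) = (F*F + 5)² - 1*12 = (F² + 5)² - 12 = (5 + F²)² - 12 = -12 + (5 + F²)²)
(2164 - 359)/(4344 + o(47, K(2))) = (2164 - 359)/(4344 + (-12 + (5 + 47²)²)) = 1805/(4344 + (-12 + (5 + 2209)²)) = 1805/(4344 + (-12 + 2214²)) = 1805/(4344 + (-12 + 4901796)) = 1805/(4344 + 4901784) = 1805/4906128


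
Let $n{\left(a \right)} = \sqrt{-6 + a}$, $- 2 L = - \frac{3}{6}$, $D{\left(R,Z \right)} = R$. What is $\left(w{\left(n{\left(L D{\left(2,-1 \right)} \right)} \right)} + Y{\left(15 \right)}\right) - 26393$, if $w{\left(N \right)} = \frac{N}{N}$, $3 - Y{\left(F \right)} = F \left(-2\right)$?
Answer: $-26359$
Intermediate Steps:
$Y{\left(F \right)} = 3 + 2 F$ ($Y{\left(F \right)} = 3 - F \left(-2\right) = 3 - - 2 F = 3 + 2 F$)
$L = \frac{1}{4}$ ($L = - \frac{\left(-3\right) \frac{1}{6}}{2} = \left(- \frac{1}{2}\right) \left(- \frac{1}{2}\right) = \frac{1}{4} \approx 0.25$)
$w{\left(N \right)} = 1$
$\left(w{\left(n{\left(L D{\left(2,-1 \right)} \right)} \right)} + Y{\left(15 \right)}\right) - 26393 = \left(1 + \left(3 + 2 \cdot 15\right)\right) - 26393 = \left(1 + \left(3 + 30\right)\right) - 26393 = \left(1 + 33\right) - 26393 = 34 - 26393 = -26359$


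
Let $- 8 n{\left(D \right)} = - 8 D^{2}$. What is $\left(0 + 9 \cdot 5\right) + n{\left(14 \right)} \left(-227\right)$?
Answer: $-44447$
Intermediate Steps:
$n{\left(D \right)} = D^{2}$ ($n{\left(D \right)} = - \frac{\left(-8\right) D^{2}}{8} = D^{2}$)
$\left(0 + 9 \cdot 5\right) + n{\left(14 \right)} \left(-227\right) = \left(0 + 9 \cdot 5\right) + 14^{2} \left(-227\right) = \left(0 + 45\right) + 196 \left(-227\right) = 45 - 44492 = -44447$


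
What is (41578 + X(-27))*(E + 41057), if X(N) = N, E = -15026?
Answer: 1081614081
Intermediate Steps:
(41578 + X(-27))*(E + 41057) = (41578 - 27)*(-15026 + 41057) = 41551*26031 = 1081614081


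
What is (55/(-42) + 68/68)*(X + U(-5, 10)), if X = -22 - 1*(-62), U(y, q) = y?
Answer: -65/6 ≈ -10.833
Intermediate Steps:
X = 40 (X = -22 + 62 = 40)
(55/(-42) + 68/68)*(X + U(-5, 10)) = (55/(-42) + 68/68)*(40 - 5) = (55*(-1/42) + 68*(1/68))*35 = (-55/42 + 1)*35 = -13/42*35 = -65/6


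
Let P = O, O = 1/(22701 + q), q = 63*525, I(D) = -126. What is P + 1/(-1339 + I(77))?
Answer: -54311/81711840 ≈ -0.00066467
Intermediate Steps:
q = 33075
O = 1/55776 (O = 1/(22701 + 33075) = 1/55776 ≈ 1.7929e-5)
P = 1/55776 ≈ 1.7929e-5
P + 1/(-1339 + I(77)) = 1/55776 + 1/(-1339 - 126) = 1/55776 + 1/(-1465) = 1/55776 - 1/1465 = -54311/81711840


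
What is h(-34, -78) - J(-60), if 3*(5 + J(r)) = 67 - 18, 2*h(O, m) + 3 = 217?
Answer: 287/3 ≈ 95.667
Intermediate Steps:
h(O, m) = 107 (h(O, m) = -3/2 + (½)*217 = -3/2 + 217/2 = 107)
J(r) = 34/3 (J(r) = -5 + (67 - 18)/3 = -5 + (⅓)*49 = -5 + 49/3 = 34/3)
h(-34, -78) - J(-60) = 107 - 1*34/3 = 107 - 34/3 = 287/3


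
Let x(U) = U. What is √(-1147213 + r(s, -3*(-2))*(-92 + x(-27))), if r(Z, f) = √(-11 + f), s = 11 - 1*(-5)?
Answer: √(-1147213 - 119*I*√5) ≈ 0.12 - 1071.1*I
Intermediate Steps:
s = 16 (s = 11 + 5 = 16)
√(-1147213 + r(s, -3*(-2))*(-92 + x(-27))) = √(-1147213 + √(-11 - 3*(-2))*(-92 - 27)) = √(-1147213 + √(-11 + 6)*(-119)) = √(-1147213 + √(-5)*(-119)) = √(-1147213 + (I*√5)*(-119)) = √(-1147213 - 119*I*√5)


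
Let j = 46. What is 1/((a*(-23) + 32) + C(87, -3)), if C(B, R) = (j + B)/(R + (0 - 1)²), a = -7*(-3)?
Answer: -2/1035 ≈ -0.0019324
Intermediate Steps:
a = 21
C(B, R) = (46 + B)/(1 + R) (C(B, R) = (46 + B)/(R + (0 - 1)²) = (46 + B)/(R + (-1)²) = (46 + B)/(R + 1) = (46 + B)/(1 + R))
1/((a*(-23) + 32) + C(87, -3)) = 1/((21*(-23) + 32) + (46 + 87)/(1 - 3)) = 1/((-483 + 32) + 133/(-2)) = 1/(-451 - ½*133) = 1/(-451 - 133/2) = 1/(-1035/2) = -2/1035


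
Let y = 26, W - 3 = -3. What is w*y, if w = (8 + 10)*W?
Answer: 0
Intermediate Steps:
W = 0 (W = 3 - 3 = 0)
w = 0 (w = (8 + 10)*0 = 18*0 = 0)
w*y = 0*26 = 0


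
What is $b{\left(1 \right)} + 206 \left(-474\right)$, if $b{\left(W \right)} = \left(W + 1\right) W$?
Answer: $-97642$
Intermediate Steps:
$b{\left(W \right)} = W \left(1 + W\right)$ ($b{\left(W \right)} = \left(1 + W\right) W = W \left(1 + W\right)$)
$b{\left(1 \right)} + 206 \left(-474\right) = 1 \left(1 + 1\right) + 206 \left(-474\right) = 1 \cdot 2 - 97644 = 2 - 97644 = -97642$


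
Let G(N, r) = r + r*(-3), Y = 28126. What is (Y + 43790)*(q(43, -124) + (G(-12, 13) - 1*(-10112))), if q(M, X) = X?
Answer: 716427192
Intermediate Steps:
G(N, r) = -2*r (G(N, r) = r - 3*r = -2*r)
(Y + 43790)*(q(43, -124) + (G(-12, 13) - 1*(-10112))) = (28126 + 43790)*(-124 + (-2*13 - 1*(-10112))) = 71916*(-124 + (-26 + 10112)) = 71916*(-124 + 10086) = 71916*9962 = 716427192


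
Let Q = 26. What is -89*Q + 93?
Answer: -2221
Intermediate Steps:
-89*Q + 93 = -89*26 + 93 = -2314 + 93 = -2221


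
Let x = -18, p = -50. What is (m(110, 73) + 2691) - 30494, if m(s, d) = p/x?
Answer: -250202/9 ≈ -27800.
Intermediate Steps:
m(s, d) = 25/9 (m(s, d) = -50/(-18) = -50*(-1/18) = 25/9)
(m(110, 73) + 2691) - 30494 = (25/9 + 2691) - 30494 = 24244/9 - 30494 = -250202/9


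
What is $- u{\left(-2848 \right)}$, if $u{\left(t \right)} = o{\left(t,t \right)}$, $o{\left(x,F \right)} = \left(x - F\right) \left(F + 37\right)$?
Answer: $0$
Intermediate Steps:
$o{\left(x,F \right)} = \left(37 + F\right) \left(x - F\right)$ ($o{\left(x,F \right)} = \left(x - F\right) \left(37 + F\right) = \left(37 + F\right) \left(x - F\right)$)
$u{\left(t \right)} = 0$ ($u{\left(t \right)} = - t^{2} - 37 t + 37 t + t t = - t^{2} - 37 t + 37 t + t^{2} = 0$)
$- u{\left(-2848 \right)} = \left(-1\right) 0 = 0$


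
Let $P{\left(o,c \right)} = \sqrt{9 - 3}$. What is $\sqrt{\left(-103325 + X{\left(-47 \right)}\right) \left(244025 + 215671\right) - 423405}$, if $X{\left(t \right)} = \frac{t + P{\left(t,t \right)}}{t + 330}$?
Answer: $\frac{\sqrt{-3804114490438341 + 130093968 \sqrt{6}}}{283} \approx 2.1794 \cdot 10^{5} i$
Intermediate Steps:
$P{\left(o,c \right)} = \sqrt{6}$
$X{\left(t \right)} = \frac{t + \sqrt{6}}{330 + t}$ ($X{\left(t \right)} = \frac{t + \sqrt{6}}{t + 330} = \frac{t + \sqrt{6}}{330 + t}$)
$\sqrt{\left(-103325 + X{\left(-47 \right)}\right) \left(244025 + 215671\right) - 423405} = \sqrt{\left(-103325 + \frac{-47 + \sqrt{6}}{330 - 47}\right) \left(244025 + 215671\right) - 423405} = \sqrt{\left(-103325 + \frac{-47 + \sqrt{6}}{283}\right) 459696 - 423405} = \sqrt{\left(-103325 - \left(\frac{47}{283} - \frac{\sqrt{6}}{283}\right)\right) 459696 - 423405} = \sqrt{\left(- \frac{29241022}{283} + \frac{\sqrt{6}}{283}\right) 459696 - 423405} = \sqrt{\left(- \frac{13441980849312}{283} + \frac{459696 \sqrt{6}}{283}\right) - 423405} = \sqrt{- \frac{13442100672927}{283} + \frac{459696 \sqrt{6}}{283}}$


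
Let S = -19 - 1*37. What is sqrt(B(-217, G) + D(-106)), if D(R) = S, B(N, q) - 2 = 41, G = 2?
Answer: I*sqrt(13) ≈ 3.6056*I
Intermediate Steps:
B(N, q) = 43 (B(N, q) = 2 + 41 = 43)
S = -56 (S = -19 - 37 = -56)
D(R) = -56
sqrt(B(-217, G) + D(-106)) = sqrt(43 - 56) = sqrt(-13) = I*sqrt(13)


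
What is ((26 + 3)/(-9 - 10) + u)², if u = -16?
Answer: 110889/361 ≈ 307.17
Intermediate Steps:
((26 + 3)/(-9 - 10) + u)² = ((26 + 3)/(-9 - 10) - 16)² = (29/(-19) - 16)² = (29*(-1/19) - 16)² = (-29/19 - 16)² = (-333/19)² = 110889/361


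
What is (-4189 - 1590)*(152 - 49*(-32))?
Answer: -9939880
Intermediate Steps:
(-4189 - 1590)*(152 - 49*(-32)) = -5779*(152 + 1568) = -5779*1720 = -9939880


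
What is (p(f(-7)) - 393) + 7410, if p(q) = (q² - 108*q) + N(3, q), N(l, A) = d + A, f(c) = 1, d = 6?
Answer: 6917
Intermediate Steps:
N(l, A) = 6 + A
p(q) = 6 + q² - 107*q (p(q) = (q² - 108*q) + (6 + q) = 6 + q² - 107*q)
(p(f(-7)) - 393) + 7410 = ((6 + 1² - 107*1) - 393) + 7410 = ((6 + 1 - 107) - 393) + 7410 = (-100 - 393) + 7410 = -493 + 7410 = 6917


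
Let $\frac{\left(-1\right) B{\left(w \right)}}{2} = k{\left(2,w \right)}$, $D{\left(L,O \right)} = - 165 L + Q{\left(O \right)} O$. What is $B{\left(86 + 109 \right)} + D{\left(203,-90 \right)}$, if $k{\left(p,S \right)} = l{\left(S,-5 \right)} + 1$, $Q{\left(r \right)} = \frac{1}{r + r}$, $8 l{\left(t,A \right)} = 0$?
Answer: $- \frac{66993}{2} \approx -33497.0$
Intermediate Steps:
$l{\left(t,A \right)} = 0$ ($l{\left(t,A \right)} = \frac{1}{8} \cdot 0 = 0$)
$Q{\left(r \right)} = \frac{1}{2 r}$
$D{\left(L,O \right)} = \frac{1}{2} - 165 L$ ($D{\left(L,O \right)} = - 165 L + \frac{1}{2 O} O = - 165 L + \frac{1}{2} = \frac{1}{2} - 165 L$)
$k{\left(p,S \right)} = 1$ ($k{\left(p,S \right)} = 0 + 1 = 1$)
$B{\left(w \right)} = -2$ ($B{\left(w \right)} = \left(-2\right) 1 = -2$)
$B{\left(86 + 109 \right)} + D{\left(203,-90 \right)} = -2 + \left(\frac{1}{2} - 33495\right) = -2 - \frac{66989}{2} = - \frac{66993}{2}$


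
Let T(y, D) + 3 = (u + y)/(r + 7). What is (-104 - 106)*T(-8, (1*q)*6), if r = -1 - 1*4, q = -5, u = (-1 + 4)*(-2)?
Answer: 2100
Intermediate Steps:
u = -6 (u = 3*(-2) = -6)
r = -5 (r = -1 - 4 = -5)
T(y, D) = -6 + y/2 (T(y, D) = -3 + (-6 + y)/(-5 + 7) = -3 + (-6 + y)/2 = -3 + (-6 + y)*(1/2) = -3 + (-3 + y/2) = -6 + y/2)
(-104 - 106)*T(-8, (1*q)*6) = (-104 - 106)*(-6 + (1/2)*(-8)) = -210*(-6 - 4) = -210*(-10) = 2100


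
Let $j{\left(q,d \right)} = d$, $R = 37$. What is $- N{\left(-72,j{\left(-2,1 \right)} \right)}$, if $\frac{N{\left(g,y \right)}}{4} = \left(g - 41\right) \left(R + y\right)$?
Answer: $17176$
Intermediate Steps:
$N{\left(g,y \right)} = 4 \left(-41 + g\right) \left(37 + y\right)$ ($N{\left(g,y \right)} = 4 \left(g - 41\right) \left(37 + y\right) = 4 \left(-41 + g\right) \left(37 + y\right)$)
$- N{\left(-72,j{\left(-2,1 \right)} \right)} = - (-6068 - 164 + 148 \left(-72\right) + 4 \left(-72\right) 1) = - (-6068 - 164 - 10656 - 288) = \left(-1\right) \left(-17176\right) = 17176$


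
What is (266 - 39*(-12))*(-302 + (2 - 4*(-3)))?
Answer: -211392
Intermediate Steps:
(266 - 39*(-12))*(-302 + (2 - 4*(-3))) = (266 + 468)*(-302 + (2 + 12)) = 734*(-302 + 14) = 734*(-288) = -211392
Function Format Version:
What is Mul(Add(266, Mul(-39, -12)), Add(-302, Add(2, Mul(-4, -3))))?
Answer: -211392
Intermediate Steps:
Mul(Add(266, Mul(-39, -12)), Add(-302, Add(2, Mul(-4, -3)))) = Mul(Add(266, 468), Add(-302, Add(2, 12))) = Mul(734, Add(-302, 14)) = Mul(734, -288) = -211392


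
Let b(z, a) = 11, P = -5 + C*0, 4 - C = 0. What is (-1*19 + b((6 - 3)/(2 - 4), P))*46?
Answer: -368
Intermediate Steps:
C = 4 (C = 4 - 1*0 = 4 + 0 = 4)
P = -5 (P = -5 + 4*0 = -5 + 0 = -5)
(-1*19 + b((6 - 3)/(2 - 4), P))*46 = (-1*19 + 11)*46 = (-19 + 11)*46 = -8*46 = -368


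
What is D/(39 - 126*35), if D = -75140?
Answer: 75140/4371 ≈ 17.191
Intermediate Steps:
D/(39 - 126*35) = -75140/(39 - 126*35) = -75140/(39 - 4410) = -75140/(-4371) = -75140*(-1/4371) = 75140/4371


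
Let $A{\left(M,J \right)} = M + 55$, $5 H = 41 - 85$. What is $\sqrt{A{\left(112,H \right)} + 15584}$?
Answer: $\sqrt{15751} \approx 125.5$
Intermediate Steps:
$H = - \frac{44}{5}$ ($H = \frac{41 - 85}{5} = \frac{1}{5} \left(-44\right) = - \frac{44}{5} \approx -8.8$)
$A{\left(M,J \right)} = 55 + M$
$\sqrt{A{\left(112,H \right)} + 15584} = \sqrt{\left(55 + 112\right) + 15584} = \sqrt{167 + 15584} = \sqrt{15751}$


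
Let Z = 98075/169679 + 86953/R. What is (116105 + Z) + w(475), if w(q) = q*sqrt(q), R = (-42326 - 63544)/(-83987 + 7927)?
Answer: 320790751952912/1796391573 + 2375*sqrt(19) ≈ 1.8893e+5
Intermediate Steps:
R = 10587/7606 (R = -105870/(-76060) = -105870*(-1/76060) = 10587/7606 ≈ 1.3919)
w(q) = q**(3/2)
Z = 112220708369747/1796391573 (Z = 98075/169679 + 86953/(10587/7606) = 98075*(1/169679) + 86953*(7606/10587) = 98075/169679 + 661364518/10587 = 112220708369747/1796391573 ≈ 62470.)
(116105 + Z) + w(475) = (116105 + 112220708369747/1796391573) + 475**(3/2) = 320790751952912/1796391573 + 2375*sqrt(19)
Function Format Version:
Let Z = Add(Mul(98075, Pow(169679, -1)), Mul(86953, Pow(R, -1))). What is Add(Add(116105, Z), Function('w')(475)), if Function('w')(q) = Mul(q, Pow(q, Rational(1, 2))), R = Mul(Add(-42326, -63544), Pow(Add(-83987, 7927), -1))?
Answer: Add(Rational(320790751952912, 1796391573), Mul(2375, Pow(19, Rational(1, 2)))) ≈ 1.8893e+5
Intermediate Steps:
R = Rational(10587, 7606) (R = Mul(-105870, Pow(-76060, -1)) = Mul(-105870, Rational(-1, 76060)) = Rational(10587, 7606) ≈ 1.3919)
Function('w')(q) = Pow(q, Rational(3, 2))
Z = Rational(112220708369747, 1796391573) (Z = Add(Mul(98075, Pow(169679, -1)), Mul(86953, Pow(Rational(10587, 7606), -1))) = Add(Mul(98075, Rational(1, 169679)), Mul(86953, Rational(7606, 10587))) = Add(Rational(98075, 169679), Rational(661364518, 10587)) = Rational(112220708369747, 1796391573) ≈ 62470.)
Add(Add(116105, Z), Function('w')(475)) = Add(Add(116105, Rational(112220708369747, 1796391573)), Pow(475, Rational(3, 2))) = Add(Rational(320790751952912, 1796391573), Mul(2375, Pow(19, Rational(1, 2))))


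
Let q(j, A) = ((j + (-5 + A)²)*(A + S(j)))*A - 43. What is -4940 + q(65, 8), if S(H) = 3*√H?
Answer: -247 + 1776*√65 ≈ 14072.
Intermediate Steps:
q(j, A) = -43 + A*(A + 3*√j)*(j + (-5 + A)²) (q(j, A) = ((j + (-5 + A)²)*(A + 3*√j))*A - 43 = ((A + 3*√j)*(j + (-5 + A)²))*A - 43 = A*(A + 3*√j)*(j + (-5 + A)²) - 43 = -43 + A*(A + 3*√j)*(j + (-5 + A)²))
-4940 + q(65, 8) = -4940 + (-43 + 65*8² + 8²*(-5 + 8)² + 3*8*65^(3/2) + 3*8*√65*(-5 + 8)²) = -4940 + (-43 + 65*64 + 64*3² + 3*8*(65*√65) + 3*8*√65*3²) = -4940 + (-43 + 4160 + 64*9 + 1560*√65 + 3*8*√65*9) = -4940 + (-43 + 4160 + 576 + 1560*√65 + 216*√65) = -4940 + (4693 + 1776*√65) = -247 + 1776*√65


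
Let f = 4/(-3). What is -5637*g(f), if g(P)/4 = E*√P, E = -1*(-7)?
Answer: -105224*I*√3 ≈ -1.8225e+5*I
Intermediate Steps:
f = -4/3 (f = 4*(-⅓) = -4/3 ≈ -1.3333)
E = 7
g(P) = 28*√P (g(P) = 4*(7*√P) = 28*√P)
-5637*g(f) = -157836*√(-4/3) = -157836*2*I*√3/3 = -105224*I*√3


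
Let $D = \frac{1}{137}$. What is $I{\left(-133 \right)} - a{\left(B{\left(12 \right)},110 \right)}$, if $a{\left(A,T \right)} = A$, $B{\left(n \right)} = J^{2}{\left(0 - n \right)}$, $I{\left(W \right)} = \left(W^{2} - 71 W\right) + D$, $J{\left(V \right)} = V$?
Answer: $\frac{3697357}{137} \approx 26988.0$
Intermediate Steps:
$D = \frac{1}{137} \approx 0.0072993$
$I{\left(W \right)} = \frac{1}{137} + W^{2} - 71 W$ ($I{\left(W \right)} = \left(W^{2} - 71 W\right) + \frac{1}{137} = \frac{1}{137} + W^{2} - 71 W$)
$B{\left(n \right)} = n^{2}$ ($B{\left(n \right)} = \left(0 - n\right)^{2} = \left(- n\right)^{2} = n^{2}$)
$I{\left(-133 \right)} - a{\left(B{\left(12 \right)},110 \right)} = \left(\frac{1}{137} + \left(-133\right)^{2} - -9443\right) - 12^{2} = \left(\frac{1}{137} + 17689 + 9443\right) - 144 = \frac{3717085}{137} - 144 = \frac{3697357}{137}$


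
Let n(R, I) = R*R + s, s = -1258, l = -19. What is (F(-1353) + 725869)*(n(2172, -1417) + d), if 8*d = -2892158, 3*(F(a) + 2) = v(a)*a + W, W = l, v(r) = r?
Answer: 69819580871975/12 ≈ 5.8183e+12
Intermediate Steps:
W = -19
F(a) = -25/3 + a²/3 (F(a) = -2 + (a*a - 19)/3 = -2 + (a² - 19)/3 = -2 + (-19 + a²)/3 = -2 + (-19/3 + a²/3) = -25/3 + a²/3)
n(R, I) = -1258 + R² (n(R, I) = R*R - 1258 = R² - 1258 = -1258 + R²)
d = -1446079/4 (d = (⅛)*(-2892158) = -1446079/4 ≈ -3.6152e+5)
(F(-1353) + 725869)*(n(2172, -1417) + d) = ((-25/3 + (⅓)*(-1353)²) + 725869)*((-1258 + 2172²) - 1446079/4) = ((-25/3 + (⅓)*1830609) + 725869)*((-1258 + 4717584) - 1446079/4) = ((-25/3 + 610203) + 725869)*(4716326 - 1446079/4) = (1830584/3 + 725869)*(17419225/4) = (4008191/3)*(17419225/4) = 69819580871975/12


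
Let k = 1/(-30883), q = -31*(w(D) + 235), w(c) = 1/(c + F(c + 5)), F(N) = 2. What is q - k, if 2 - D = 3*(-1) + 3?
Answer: -900887989/123532 ≈ -7292.8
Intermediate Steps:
D = 2 (D = 2 - (3*(-1) + 3) = 2 - (-3 + 3) = 2 - 1*0 = 2 + 0 = 2)
w(c) = 1/(2 + c) (w(c) = 1/(c + 2) = 1/(2 + c))
q = -29171/4 (q = -31*(1/(2 + 2) + 235) = -31*(1/4 + 235) = -31*(¼ + 235) = -31*941/4 = -29171/4 ≈ -7292.8)
k = -1/30883 ≈ -3.2380e-5
q - k = -29171/4 - 1*(-1/30883) = -29171/4 + 1/30883 = -900887989/123532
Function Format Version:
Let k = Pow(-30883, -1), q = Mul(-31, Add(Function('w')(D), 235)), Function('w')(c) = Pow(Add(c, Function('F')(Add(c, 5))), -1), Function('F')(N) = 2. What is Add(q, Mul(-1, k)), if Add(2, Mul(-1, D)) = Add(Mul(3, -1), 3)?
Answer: Rational(-900887989, 123532) ≈ -7292.8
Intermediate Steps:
D = 2 (D = Add(2, Mul(-1, Add(Mul(3, -1), 3))) = Add(2, Mul(-1, Add(-3, 3))) = Add(2, Mul(-1, 0)) = Add(2, 0) = 2)
Function('w')(c) = Pow(Add(2, c), -1) (Function('w')(c) = Pow(Add(c, 2), -1) = Pow(Add(2, c), -1))
q = Rational(-29171, 4) (q = Mul(-31, Add(Pow(Add(2, 2), -1), 235)) = Mul(-31, Add(Pow(4, -1), 235)) = Mul(-31, Add(Rational(1, 4), 235)) = Mul(-31, Rational(941, 4)) = Rational(-29171, 4) ≈ -7292.8)
k = Rational(-1, 30883) ≈ -3.2380e-5
Add(q, Mul(-1, k)) = Add(Rational(-29171, 4), Mul(-1, Rational(-1, 30883))) = Add(Rational(-29171, 4), Rational(1, 30883)) = Rational(-900887989, 123532)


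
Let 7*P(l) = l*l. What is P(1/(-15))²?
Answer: 1/2480625 ≈ 4.0312e-7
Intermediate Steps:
P(l) = l²/7 (P(l) = (l*l)/7 = l²/7)
P(1/(-15))² = ((1/(-15))²/7)² = ((-1/15)²/7)² = ((⅐)*(1/225))² = (1/1575)² = 1/2480625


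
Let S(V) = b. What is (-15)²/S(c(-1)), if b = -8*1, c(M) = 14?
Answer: -225/8 ≈ -28.125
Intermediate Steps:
b = -8
S(V) = -8
(-15)²/S(c(-1)) = (-15)²/(-8) = 225*(-⅛) = -225/8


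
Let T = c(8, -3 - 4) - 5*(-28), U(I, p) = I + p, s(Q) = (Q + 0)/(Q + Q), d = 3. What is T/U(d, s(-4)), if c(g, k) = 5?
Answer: 290/7 ≈ 41.429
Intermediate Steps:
s(Q) = ½ (s(Q) = Q/((2*Q)) = Q*(1/(2*Q)) = ½)
T = 145 (T = 5 - 5*(-28) = 5 + 140 = 145)
T/U(d, s(-4)) = 145/(3 + ½) = 145/(7/2) = 145*(2/7) = 290/7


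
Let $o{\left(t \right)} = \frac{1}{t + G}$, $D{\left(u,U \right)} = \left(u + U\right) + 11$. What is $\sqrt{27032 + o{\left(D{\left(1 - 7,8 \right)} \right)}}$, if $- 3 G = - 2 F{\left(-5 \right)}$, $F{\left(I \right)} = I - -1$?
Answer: $\frac{\sqrt{25977845}}{31} \approx 164.41$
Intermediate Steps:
$F{\left(I \right)} = 1 + I$ ($F{\left(I \right)} = I + 1 = 1 + I$)
$G = - \frac{8}{3}$ ($G = - \frac{\left(-2\right) \left(1 - 5\right)}{3} = - \frac{\left(-2\right) \left(-4\right)}{3} = \left(- \frac{1}{3}\right) 8 = - \frac{8}{3} \approx -2.6667$)
$D{\left(u,U \right)} = 11 + U + u$ ($D{\left(u,U \right)} = \left(U + u\right) + 11 = 11 + U + u$)
$o{\left(t \right)} = \frac{1}{- \frac{8}{3} + t}$ ($o{\left(t \right)} = \frac{1}{t - \frac{8}{3}} = \frac{1}{- \frac{8}{3} + t}$)
$\sqrt{27032 + o{\left(D{\left(1 - 7,8 \right)} \right)}} = \sqrt{27032 + \frac{3}{-8 + 3 \left(11 + 8 + \left(1 - 7\right)\right)}} = \sqrt{27032 + \frac{3}{-8 + 3 \left(11 + 8 - 6\right)}} = \sqrt{27032 + \frac{3}{-8 + 3 \cdot 13}} = \sqrt{27032 + \frac{3}{-8 + 39}} = \sqrt{27032 + \frac{3}{31}} = \sqrt{\frac{837995}{31}} = \frac{\sqrt{25977845}}{31}$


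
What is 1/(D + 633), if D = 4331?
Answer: 1/4964 ≈ 0.00020145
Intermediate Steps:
1/(D + 633) = 1/(4331 + 633) = 1/4964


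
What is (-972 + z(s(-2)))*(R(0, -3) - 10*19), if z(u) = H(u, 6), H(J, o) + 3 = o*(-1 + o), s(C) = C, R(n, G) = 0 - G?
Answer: 176715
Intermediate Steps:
R(n, G) = -G
H(J, o) = -3 + o*(-1 + o)
z(u) = 27 (z(u) = -3 + 6**2 - 1*6 = -3 + 36 - 6 = 27)
(-972 + z(s(-2)))*(R(0, -3) - 10*19) = (-972 + 27)*(-1*(-3) - 10*19) = -945*(3 - 190) = -945*(-187) = 176715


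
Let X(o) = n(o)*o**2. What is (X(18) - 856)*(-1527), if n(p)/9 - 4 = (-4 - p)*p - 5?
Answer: 1769041716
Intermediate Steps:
n(p) = -9 + 9*p*(-4 - p) (n(p) = 36 + 9*((-4 - p)*p - 5) = 36 + 9*(p*(-4 - p) - 5) = 36 + 9*(-5 + p*(-4 - p)) = 36 + (-45 + 9*p*(-4 - p)) = -9 + 9*p*(-4 - p))
X(o) = o**2*(-9 - 36*o - 9*o**2) (X(o) = (-9 - 36*o - 9*o**2)*o**2 = o**2*(-9 - 36*o - 9*o**2))
(X(18) - 856)*(-1527) = (9*18**2*(-1 - 1*18**2 - 4*18) - 856)*(-1527) = (9*324*(-1 - 1*324 - 72) - 856)*(-1527) = (9*324*(-1 - 324 - 72) - 856)*(-1527) = (9*324*(-397) - 856)*(-1527) = (-1157652 - 856)*(-1527) = -1158508*(-1527) = 1769041716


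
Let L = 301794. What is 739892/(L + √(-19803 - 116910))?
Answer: 74431655416/30359918383 - 739892*I*√136713/91079755149 ≈ 2.4516 - 0.0030037*I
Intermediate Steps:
739892/(L + √(-19803 - 116910)) = 739892/(301794 + √(-19803 - 116910)) = 739892/(301794 + √(-136713)) = 739892/(301794 + I*√136713)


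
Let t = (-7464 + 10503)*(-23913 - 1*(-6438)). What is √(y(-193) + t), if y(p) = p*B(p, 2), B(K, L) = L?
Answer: I*√53106911 ≈ 7287.4*I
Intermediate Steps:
t = -53106525 (t = 3039*(-23913 + 6438) = 3039*(-17475) = -53106525)
y(p) = 2*p (y(p) = p*2 = 2*p)
√(y(-193) + t) = √(2*(-193) - 53106525) = √(-386 - 53106525) = √(-53106911) = I*√53106911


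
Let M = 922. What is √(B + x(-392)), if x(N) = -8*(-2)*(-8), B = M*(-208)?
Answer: 4*I*√11994 ≈ 438.07*I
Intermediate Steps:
B = -191776 (B = 922*(-208) = -191776)
x(N) = -128 (x(N) = 16*(-8) = -128)
√(B + x(-392)) = √(-191776 - 128) = √(-191904) = 4*I*√11994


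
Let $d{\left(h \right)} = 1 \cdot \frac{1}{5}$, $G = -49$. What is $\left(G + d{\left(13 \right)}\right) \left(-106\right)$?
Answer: $\frac{25864}{5} \approx 5172.8$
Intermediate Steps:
$d{\left(h \right)} = \frac{1}{5}$ ($d{\left(h \right)} = 1 \cdot \frac{1}{5} = \frac{1}{5}$)
$\left(G + d{\left(13 \right)}\right) \left(-106\right) = \left(-49 + \frac{1}{5}\right) \left(-106\right) = \left(- \frac{244}{5}\right) \left(-106\right) = \frac{25864}{5}$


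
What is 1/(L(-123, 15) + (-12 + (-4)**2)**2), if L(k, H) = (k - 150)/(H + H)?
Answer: 10/69 ≈ 0.14493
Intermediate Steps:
L(k, H) = (-150 + k)/(2*H) (L(k, H) = (-150 + k)/((2*H)) = (-150 + k)*(1/(2*H)) = (-150 + k)/(2*H))
1/(L(-123, 15) + (-12 + (-4)**2)**2) = 1/((1/2)*(-150 - 123)/15 + (-12 + (-4)**2)**2) = 1/((1/2)*(1/15)*(-273) + (-12 + 16)**2) = 1/(-91/10 + 4**2) = 1/(-91/10 + 16) = 1/(69/10) = 10/69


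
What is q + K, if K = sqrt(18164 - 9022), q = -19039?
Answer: -19039 + sqrt(9142) ≈ -18943.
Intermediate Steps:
K = sqrt(9142) ≈ 95.614
q + K = -19039 + sqrt(9142)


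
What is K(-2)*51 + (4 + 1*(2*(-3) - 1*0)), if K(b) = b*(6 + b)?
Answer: -410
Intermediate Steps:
K(-2)*51 + (4 + 1*(2*(-3) - 1*0)) = -2*(6 - 2)*51 + (4 + 1*(2*(-3) - 1*0)) = -2*4*51 + (4 + 1*(-6 + 0)) = -8*51 + (4 + 1*(-6)) = -408 + (4 - 6) = -408 - 2 = -410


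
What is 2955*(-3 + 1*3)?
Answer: 0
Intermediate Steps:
2955*(-3 + 1*3) = 2955*(-3 + 3) = 2955*0 = 0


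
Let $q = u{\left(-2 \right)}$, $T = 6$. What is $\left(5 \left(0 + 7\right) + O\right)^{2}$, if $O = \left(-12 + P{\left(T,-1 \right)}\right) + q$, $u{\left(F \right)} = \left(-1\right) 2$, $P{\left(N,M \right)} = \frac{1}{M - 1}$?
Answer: $\frac{1681}{4} \approx 420.25$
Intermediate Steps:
$P{\left(N,M \right)} = \frac{1}{-1 + M}$
$u{\left(F \right)} = -2$
$q = -2$
$O = - \frac{29}{2}$ ($O = \left(-12 + \frac{1}{-1 - 1}\right) - 2 = \left(-12 + \frac{1}{-2}\right) - 2 = \left(-12 - \frac{1}{2}\right) - 2 = - \frac{25}{2} - 2 = - \frac{29}{2} \approx -14.5$)
$\left(5 \left(0 + 7\right) + O\right)^{2} = \left(5 \left(0 + 7\right) - \frac{29}{2}\right)^{2} = \left(5 \cdot 7 - \frac{29}{2}\right)^{2} = \left(35 - \frac{29}{2}\right)^{2} = \left(\frac{41}{2}\right)^{2} = \frac{1681}{4}$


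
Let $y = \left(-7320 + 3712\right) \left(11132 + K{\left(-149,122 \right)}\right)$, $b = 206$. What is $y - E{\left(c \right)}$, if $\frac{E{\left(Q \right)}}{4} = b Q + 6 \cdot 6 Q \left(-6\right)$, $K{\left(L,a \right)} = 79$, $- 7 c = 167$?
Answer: $- \frac{283151696}{7} \approx -4.045 \cdot 10^{7}$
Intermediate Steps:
$c = - \frac{167}{7}$ ($c = \left(- \frac{1}{7}\right) 167 = - \frac{167}{7} \approx -23.857$)
$y = -40449288$ ($y = \left(-7320 + 3712\right) \left(11132 + 79\right) = \left(-3608\right) 11211 = -40449288$)
$E{\left(Q \right)} = - 40 Q$ ($E{\left(Q \right)} = 4 \left(206 Q + 6 \cdot 6 Q \left(-6\right)\right) = 4 \left(206 Q + 36 Q \left(-6\right)\right) = 4 \left(206 Q - 216 Q\right) = 4 \left(- 10 Q\right) = - 40 Q$)
$y - E{\left(c \right)} = -40449288 - \left(-40\right) \left(- \frac{167}{7}\right) = -40449288 - \frac{6680}{7} = - \frac{283151696}{7}$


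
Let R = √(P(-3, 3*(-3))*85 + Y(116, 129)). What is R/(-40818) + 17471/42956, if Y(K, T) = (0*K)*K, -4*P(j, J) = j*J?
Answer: 17471/42956 - I*√255/27212 ≈ 0.40672 - 0.00058683*I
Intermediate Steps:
P(j, J) = -J*j/4 (P(j, J) = -j*J/4 = -J*j/4)
Y(K, T) = 0 (Y(K, T) = 0*K = 0)
R = 3*I*√255/2 (R = √(-¼*3*(-3)*(-3)*85 + 0) = √(-¼*(-9)*(-3)*85 + 0) = √(-27/4*85 + 0) = √(-2295/4 + 0) = √(-2295/4) = 3*I*√255/2 ≈ 23.953*I)
R/(-40818) + 17471/42956 = (3*I*√255/2)/(-40818) + 17471/42956 = (3*I*√255/2)*(-1/40818) + 17471*(1/42956) = -I*√255/27212 + 17471/42956 = 17471/42956 - I*√255/27212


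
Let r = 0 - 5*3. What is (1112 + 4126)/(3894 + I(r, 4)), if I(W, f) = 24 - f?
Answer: 2619/1957 ≈ 1.3383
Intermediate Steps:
r = -15 (r = 0 - 15 = -15)
(1112 + 4126)/(3894 + I(r, 4)) = (1112 + 4126)/(3894 + (24 - 1*4)) = 5238/(3894 + (24 - 4)) = 5238/(3894 + 20) = 5238/3914 = 5238*(1/3914) = 2619/1957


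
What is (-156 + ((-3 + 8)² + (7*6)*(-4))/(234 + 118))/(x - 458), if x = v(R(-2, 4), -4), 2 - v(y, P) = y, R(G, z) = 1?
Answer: 5005/14624 ≈ 0.34225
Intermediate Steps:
v(y, P) = 2 - y
x = 1 (x = 2 - 1*1 = 2 - 1 = 1)
(-156 + ((-3 + 8)² + (7*6)*(-4))/(234 + 118))/(x - 458) = (-156 + ((-3 + 8)² + (7*6)*(-4))/(234 + 118))/(1 - 458) = (-156 + (5² + 42*(-4))/352)/(-457) = (-156 + (25 - 168)*(1/352))*(-1/457) = (-156 - 143*1/352)*(-1/457) = (-156 - 13/32)*(-1/457) = -5005/32*(-1/457) = 5005/14624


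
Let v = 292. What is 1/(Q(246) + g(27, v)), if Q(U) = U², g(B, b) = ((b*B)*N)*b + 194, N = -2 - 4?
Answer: -1/13752058 ≈ -7.2716e-8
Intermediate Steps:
N = -6
g(B, b) = 194 - 6*B*b² (g(B, b) = ((b*B)*(-6))*b + 194 = ((B*b)*(-6))*b + 194 = (-6*B*b)*b + 194 = -6*B*b² + 194 = 194 - 6*B*b²)
1/(Q(246) + g(27, v)) = 1/(246² + (194 - 6*27*292²)) = 1/(60516 + (194 - 6*27*85264)) = 1/(60516 + (194 - 13812768)) = 1/(60516 - 13812574) = 1/(-13752058) = -1/13752058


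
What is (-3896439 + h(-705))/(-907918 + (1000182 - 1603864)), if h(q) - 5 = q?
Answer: 3897139/1511600 ≈ 2.5782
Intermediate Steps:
h(q) = 5 + q
(-3896439 + h(-705))/(-907918 + (1000182 - 1603864)) = (-3896439 + (5 - 705))/(-907918 + (1000182 - 1603864)) = (-3896439 - 700)/(-907918 - 603682) = -3897139/(-1511600) = -3897139*(-1/1511600) = 3897139/1511600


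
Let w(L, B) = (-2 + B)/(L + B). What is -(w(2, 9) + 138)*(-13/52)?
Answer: 1525/44 ≈ 34.659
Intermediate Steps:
w(L, B) = (-2 + B)/(B + L)
-(w(2, 9) + 138)*(-13/52) = -((-2 + 9)/(9 + 2) + 138)*(-13/52) = -(7/11 + 138)*(-13*1/52) = -((1/11)*7 + 138)*(-1)/4 = -(7/11 + 138)*(-1)/4 = -1525*(-1)/(11*4) = -1*(-1525/44) = 1525/44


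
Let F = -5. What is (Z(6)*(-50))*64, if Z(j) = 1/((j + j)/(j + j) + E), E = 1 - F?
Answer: -3200/7 ≈ -457.14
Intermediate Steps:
E = 6 (E = 1 - 1*(-5) = 1 + 5 = 6)
Z(j) = 1/7 (Z(j) = 1/((j + j)/(j + j) + 6) = 1/((2*j)/((2*j)) + 6) = 1/((2*j)*(1/(2*j)) + 6) = 1/(1 + 6) = 1/7)
(Z(6)*(-50))*64 = ((1/7)*(-50))*64 = -50/7*64 = -3200/7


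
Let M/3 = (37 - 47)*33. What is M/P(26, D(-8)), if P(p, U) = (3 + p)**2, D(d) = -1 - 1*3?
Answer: -990/841 ≈ -1.1772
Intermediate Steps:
D(d) = -4 (D(d) = -1 - 3 = -4)
M = -990 (M = 3*((37 - 47)*33) = 3*(-10*33) = 3*(-330) = -990)
M/P(26, D(-8)) = -990/(3 + 26)**2 = -990/(29**2) = -990/841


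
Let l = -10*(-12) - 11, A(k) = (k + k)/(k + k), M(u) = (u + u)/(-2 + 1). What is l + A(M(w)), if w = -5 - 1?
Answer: 110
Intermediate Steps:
w = -6
M(u) = -2*u (M(u) = (2*u)/(-1) = (2*u)*(-1) = -2*u)
A(k) = 1 (A(k) = (2*k)/((2*k)) = (2*k)*(1/(2*k)) = 1)
l = 109 (l = 120 - 11 = 109)
l + A(M(w)) = 109 + 1 = 110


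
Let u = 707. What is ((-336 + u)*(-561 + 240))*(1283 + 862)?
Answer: -255450195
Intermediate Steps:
((-336 + u)*(-561 + 240))*(1283 + 862) = ((-336 + 707)*(-561 + 240))*(1283 + 862) = (371*(-321))*2145 = -119091*2145 = -255450195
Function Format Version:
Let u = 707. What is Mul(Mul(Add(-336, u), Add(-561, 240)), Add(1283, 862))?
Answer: -255450195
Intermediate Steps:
Mul(Mul(Add(-336, u), Add(-561, 240)), Add(1283, 862)) = Mul(Mul(Add(-336, 707), Add(-561, 240)), Add(1283, 862)) = Mul(Mul(371, -321), 2145) = Mul(-119091, 2145) = -255450195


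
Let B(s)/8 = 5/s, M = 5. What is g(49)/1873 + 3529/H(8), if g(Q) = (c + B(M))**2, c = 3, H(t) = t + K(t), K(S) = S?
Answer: 6611753/29968 ≈ 220.63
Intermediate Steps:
H(t) = 2*t (H(t) = t + t = 2*t)
B(s) = 40/s (B(s) = 8*(5/s) = 40/s)
g(Q) = 121 (g(Q) = (3 + 40/5)**2 = (3 + 40*(1/5))**2 = (3 + 8)**2 = 11**2 = 121)
g(49)/1873 + 3529/H(8) = 121/1873 + 3529/((2*8)) = 121*(1/1873) + 3529/16 = 121/1873 + 3529*(1/16) = 121/1873 + 3529/16 = 6611753/29968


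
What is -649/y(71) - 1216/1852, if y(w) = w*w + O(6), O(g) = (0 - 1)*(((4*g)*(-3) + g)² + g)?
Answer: -506903/314377 ≈ -1.6124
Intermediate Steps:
O(g) = -g - 121*g² (O(g) = -((-12*g + g)² + g) = -((-11*g)² + g) = -(121*g² + g) = -(g + 121*g²) = -g - 121*g²)
y(w) = -4362 + w² (y(w) = w*w - 1*6*(1 + 121*6) = w² - 1*6*(1 + 726) = w² - 1*6*727 = w² - 4362 = -4362 + w²)
-649/y(71) - 1216/1852 = -649/(-4362 + 71²) - 1216/1852 = -649/(-4362 + 5041) - 1216*1/1852 = -649/679 - 304/463 = -506903/314377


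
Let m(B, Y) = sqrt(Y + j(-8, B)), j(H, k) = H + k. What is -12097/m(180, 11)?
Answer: -12097*sqrt(183)/183 ≈ -894.24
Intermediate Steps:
m(B, Y) = sqrt(-8 + B + Y) (m(B, Y) = sqrt(Y + (-8 + B)) = sqrt(-8 + B + Y))
-12097/m(180, 11) = -12097/sqrt(-8 + 180 + 11) = -12097*sqrt(183)/183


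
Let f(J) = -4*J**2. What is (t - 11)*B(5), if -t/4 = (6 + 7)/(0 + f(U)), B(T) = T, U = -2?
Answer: -155/4 ≈ -38.750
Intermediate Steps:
t = 13/4 (t = -4*(6 + 7)/(0 - 4*(-2)**2) = -52/(0 - 4*4) = -52/(0 - 16) = -52/(-16) = -52*(-1)/16 = -4*(-13/16) = 13/4 ≈ 3.2500)
(t - 11)*B(5) = (13/4 - 11)*5 = -31/4*5 = -155/4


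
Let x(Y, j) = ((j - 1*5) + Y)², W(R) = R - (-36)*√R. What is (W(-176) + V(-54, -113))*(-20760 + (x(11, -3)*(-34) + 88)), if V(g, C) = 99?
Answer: 1615306 - 3020832*I*√11 ≈ 1.6153e+6 - 1.0019e+7*I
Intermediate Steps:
W(R) = R + 36*√R
x(Y, j) = (-5 + Y + j)² (x(Y, j) = ((j - 5) + Y)² = ((-5 + j) + Y)² = (-5 + Y + j)²)
(W(-176) + V(-54, -113))*(-20760 + (x(11, -3)*(-34) + 88)) = ((-176 + 36*√(-176)) + 99)*(-20760 + ((-5 + 11 - 3)²*(-34) + 88)) = ((-176 + 36*(4*I*√11)) + 99)*(-20760 + (3²*(-34) + 88)) = ((-176 + 144*I*√11) + 99)*(-20760 + (9*(-34) + 88)) = (-77 + 144*I*√11)*(-20760 + (-306 + 88)) = (-77 + 144*I*√11)*(-20760 - 218) = (-77 + 144*I*√11)*(-20978) = 1615306 - 3020832*I*√11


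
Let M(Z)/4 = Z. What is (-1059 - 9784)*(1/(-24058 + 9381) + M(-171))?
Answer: 108853625167/14677 ≈ 7.4166e+6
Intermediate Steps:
M(Z) = 4*Z
(-1059 - 9784)*(1/(-24058 + 9381) + M(-171)) = (-1059 - 9784)*(1/(-24058 + 9381) + 4*(-171)) = -10843*(1/(-14677) - 684) = -10843*(-1/14677 - 684) = -10843*(-10039069/14677) = 108853625167/14677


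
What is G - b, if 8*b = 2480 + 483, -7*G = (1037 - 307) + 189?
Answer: -28093/56 ≈ -501.66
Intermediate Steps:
G = -919/7 (G = -((1037 - 307) + 189)/7 = -(730 + 189)/7 = -⅐*919 = -919/7 ≈ -131.29)
b = 2963/8 (b = (2480 + 483)/8 = (⅛)*2963 = 2963/8 ≈ 370.38)
G - b = -919/7 - 1*2963/8 = -919/7 - 2963/8 = -28093/56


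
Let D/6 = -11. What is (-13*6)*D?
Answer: 5148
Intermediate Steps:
D = -66 (D = 6*(-11) = -66)
(-13*6)*D = -13*6*(-66) = -78*(-66) = 5148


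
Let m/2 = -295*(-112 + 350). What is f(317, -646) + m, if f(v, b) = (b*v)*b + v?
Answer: 132149069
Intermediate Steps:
f(v, b) = v + v*b² (f(v, b) = v*b² + v = v + v*b²)
m = -140420 (m = 2*(-295*(-112 + 350)) = 2*(-295*238) = 2*(-70210) = -140420)
f(317, -646) + m = 317*(1 + (-646)²) - 140420 = 317*(1 + 417316) - 140420 = 317*417317 - 140420 = 132289489 - 140420 = 132149069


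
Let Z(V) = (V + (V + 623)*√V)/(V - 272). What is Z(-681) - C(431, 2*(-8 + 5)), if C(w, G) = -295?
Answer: 281816/953 + 58*I*√681/953 ≈ 295.71 + 1.5882*I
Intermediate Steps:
Z(V) = (V + √V*(623 + V))/(-272 + V) (Z(V) = (V + (623 + V)*√V)/(-272 + V) = (V + √V*(623 + V))/(-272 + V))
Z(-681) - C(431, 2*(-8 + 5)) = (-681 + (-681)^(3/2) + 623*√(-681))/(-272 - 681) - 1*(-295) = (-681 - 681*I*√681 + 623*(I*√681))/(-953) + 295 = -(-681 - 681*I*√681 + 623*I*√681)/953 + 295 = -(-681 - 58*I*√681)/953 + 295 = (681/953 + 58*I*√681/953) + 295 = 281816/953 + 58*I*√681/953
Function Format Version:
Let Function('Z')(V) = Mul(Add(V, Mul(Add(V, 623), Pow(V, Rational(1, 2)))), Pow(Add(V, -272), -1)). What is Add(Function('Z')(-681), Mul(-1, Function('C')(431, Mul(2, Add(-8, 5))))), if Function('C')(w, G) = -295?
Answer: Add(Rational(281816, 953), Mul(Rational(58, 953), I, Pow(681, Rational(1, 2)))) ≈ Add(295.71, Mul(1.5882, I))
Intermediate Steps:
Function('Z')(V) = Mul(Pow(Add(-272, V), -1), Add(V, Mul(Pow(V, Rational(1, 2)), Add(623, V)))) (Function('Z')(V) = Mul(Add(V, Mul(Add(623, V), Pow(V, Rational(1, 2)))), Pow(Add(-272, V), -1)) = Mul(Add(V, Mul(Pow(V, Rational(1, 2)), Add(623, V))), Pow(Add(-272, V), -1)) = Mul(Pow(Add(-272, V), -1), Add(V, Mul(Pow(V, Rational(1, 2)), Add(623, V)))))
Add(Function('Z')(-681), Mul(-1, Function('C')(431, Mul(2, Add(-8, 5))))) = Add(Mul(Pow(Add(-272, -681), -1), Add(-681, Pow(-681, Rational(3, 2)), Mul(623, Pow(-681, Rational(1, 2))))), Mul(-1, -295)) = Add(Mul(Pow(-953, -1), Add(-681, Mul(-681, I, Pow(681, Rational(1, 2))), Mul(623, Mul(I, Pow(681, Rational(1, 2)))))), 295) = Add(Mul(Rational(-1, 953), Add(-681, Mul(-681, I, Pow(681, Rational(1, 2))), Mul(623, I, Pow(681, Rational(1, 2))))), 295) = Add(Mul(Rational(-1, 953), Add(-681, Mul(-58, I, Pow(681, Rational(1, 2))))), 295) = Add(Add(Rational(681, 953), Mul(Rational(58, 953), I, Pow(681, Rational(1, 2)))), 295) = Add(Rational(281816, 953), Mul(Rational(58, 953), I, Pow(681, Rational(1, 2))))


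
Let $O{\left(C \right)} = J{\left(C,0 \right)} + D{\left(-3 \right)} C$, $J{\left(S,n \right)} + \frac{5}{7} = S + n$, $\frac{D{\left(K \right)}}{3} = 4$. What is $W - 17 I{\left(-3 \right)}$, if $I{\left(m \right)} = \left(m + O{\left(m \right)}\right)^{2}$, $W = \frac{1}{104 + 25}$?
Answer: $- \frac{196056344}{6321} \approx -31017.0$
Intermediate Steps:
$W = \frac{1}{129} \approx 0.0077519$
$D{\left(K \right)} = 12$ ($D{\left(K \right)} = 3 \cdot 4 = 12$)
$J{\left(S,n \right)} = - \frac{5}{7} + S + n$ ($J{\left(S,n \right)} = - \frac{5}{7} + \left(S + n\right) = - \frac{5}{7} + S + n$)
$O{\left(C \right)} = - \frac{5}{7} + 13 C$ ($O{\left(C \right)} = \left(- \frac{5}{7} + C + 0\right) + 12 C = \left(- \frac{5}{7} + C\right) + 12 C = - \frac{5}{7} + 13 C$)
$I{\left(m \right)} = \left(- \frac{5}{7} + 14 m\right)^{2}$ ($I{\left(m \right)} = \left(m + \left(- \frac{5}{7} + 13 m\right)\right)^{2} = \left(- \frac{5}{7} + 14 m\right)^{2}$)
$W - 17 I{\left(-3 \right)} = \frac{1}{129} - 17 \frac{\left(-5 + 98 \left(-3\right)\right)^{2}}{49} = \frac{1}{129} - 17 \frac{\left(-5 - 294\right)^{2}}{49} = \frac{1}{129} - 17 \frac{\left(-299\right)^{2}}{49} = \frac{1}{129} - 17 \cdot \frac{1}{49} \cdot 89401 = \frac{1}{129} - \frac{1519817}{49} = - \frac{196056344}{6321}$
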